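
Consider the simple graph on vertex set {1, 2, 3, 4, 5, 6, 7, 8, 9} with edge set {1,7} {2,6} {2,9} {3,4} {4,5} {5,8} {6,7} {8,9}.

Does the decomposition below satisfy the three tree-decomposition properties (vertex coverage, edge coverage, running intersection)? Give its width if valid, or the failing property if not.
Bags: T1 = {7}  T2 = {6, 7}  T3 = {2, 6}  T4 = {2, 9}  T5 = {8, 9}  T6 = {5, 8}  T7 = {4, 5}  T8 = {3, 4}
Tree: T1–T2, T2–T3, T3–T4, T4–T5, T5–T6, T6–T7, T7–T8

A tree decomposition must satisfy three properties: every vertex lies in some bag; for every edge, both endpoints lie together in some bag; and for every vertex, the bags containing it form a connected subtree. Here vertex 1 appears in no bag, so the decomposition is invalid.

No — vertex 1 appears in no bag.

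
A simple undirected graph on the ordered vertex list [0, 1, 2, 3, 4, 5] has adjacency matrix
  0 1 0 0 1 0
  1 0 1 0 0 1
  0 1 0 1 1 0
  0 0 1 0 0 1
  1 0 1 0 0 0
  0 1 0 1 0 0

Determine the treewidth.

A width-2 tree decomposition is:
Bags: B1 = {0, 2, 4}  B2 = {0, 1, 2}  B3 = {1, 2, 3}  B4 = {1, 3, 5}
Tree: B1–B2, B2–B3, B3–B4
Each bag holds 3 vertices, so the decomposition has width 2, which upper-bounds the treewidth. For the lower bound, G contains the cycle 4–0–1–2–4, so G is not a forest; only forests have treewidth ≤ 1, hence tw(G) ≥ 2. Combining the bounds, tw(G) = 2.

2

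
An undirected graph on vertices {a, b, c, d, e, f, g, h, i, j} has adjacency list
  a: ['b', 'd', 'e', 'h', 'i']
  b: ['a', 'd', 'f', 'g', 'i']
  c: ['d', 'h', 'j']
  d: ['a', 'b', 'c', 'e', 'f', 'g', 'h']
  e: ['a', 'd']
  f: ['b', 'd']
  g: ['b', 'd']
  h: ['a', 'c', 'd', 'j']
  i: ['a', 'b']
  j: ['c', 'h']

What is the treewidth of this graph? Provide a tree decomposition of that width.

The largest bag has 3 vertices, giving width 2; this decomposition certifies tw(G) ≤ 2. Conversely, {a, d, e} is a clique of size 3, and the vertices of any clique must share a bag in every tree decomposition; so some bag has ≥ 3 vertices and tw(G) ≥ 2. Hence tw(G) = 2 exactly.

Treewidth 2.
Bags: B1 = {b, d, g}  B2 = {b, d, f}  B3 = {a, b, d}  B4 = {a, d, h}  B5 = {a, d, e}  B6 = {c, d, h}  B7 = {c, h, j}  B8 = {a, b, i}
Tree: B1–B2, B1–B3, B3–B4, B3–B5, B4–B6, B6–B7, B3–B8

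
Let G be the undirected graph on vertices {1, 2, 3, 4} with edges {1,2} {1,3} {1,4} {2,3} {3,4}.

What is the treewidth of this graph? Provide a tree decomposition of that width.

Treewidth 2.
One optimal decomposition is:
Bags: B1 = {1, 3, 4}  B2 = {1, 2, 3}
Tree: B1–B2

The largest bag has 3 vertices, giving width 2; this decomposition certifies tw(G) ≤ 2. Conversely, {1, 2, 3} is a clique of size 3, and the vertices of any clique must share a bag in every tree decomposition; so some bag has ≥ 3 vertices and tw(G) ≥ 2. Combining the bounds, tw(G) = 2.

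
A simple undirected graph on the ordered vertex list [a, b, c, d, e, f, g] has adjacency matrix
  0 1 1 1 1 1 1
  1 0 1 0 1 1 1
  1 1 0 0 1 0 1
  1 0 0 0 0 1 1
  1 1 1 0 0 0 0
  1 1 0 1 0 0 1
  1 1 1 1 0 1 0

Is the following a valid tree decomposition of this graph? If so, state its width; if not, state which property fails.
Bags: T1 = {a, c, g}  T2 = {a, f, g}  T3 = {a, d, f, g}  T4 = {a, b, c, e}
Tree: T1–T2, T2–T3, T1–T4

No — edge (b,g) lies in no bag.

A tree decomposition must satisfy three properties: every vertex lies in some bag; for every edge, both endpoints lie together in some bag; and for every vertex, the bags containing it form a connected subtree. Here edge (b,g) lies in no bag, so the decomposition is invalid.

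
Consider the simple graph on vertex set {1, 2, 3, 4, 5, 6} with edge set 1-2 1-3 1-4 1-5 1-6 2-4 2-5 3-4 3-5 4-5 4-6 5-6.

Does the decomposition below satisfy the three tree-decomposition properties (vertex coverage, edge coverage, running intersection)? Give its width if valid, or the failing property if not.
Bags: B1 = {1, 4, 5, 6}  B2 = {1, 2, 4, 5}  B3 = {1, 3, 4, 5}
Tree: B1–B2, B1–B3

Yes; width 3.

Checking the three conditions: (i) the bags cover all of {1, 2, 3, 4, 5, 6}; (ii) for each edge, some bag contains both endpoints; (iii) the bags containing any fixed vertex form a subtree. All hold, so the decomposition is valid with width 4 − 1 = 3.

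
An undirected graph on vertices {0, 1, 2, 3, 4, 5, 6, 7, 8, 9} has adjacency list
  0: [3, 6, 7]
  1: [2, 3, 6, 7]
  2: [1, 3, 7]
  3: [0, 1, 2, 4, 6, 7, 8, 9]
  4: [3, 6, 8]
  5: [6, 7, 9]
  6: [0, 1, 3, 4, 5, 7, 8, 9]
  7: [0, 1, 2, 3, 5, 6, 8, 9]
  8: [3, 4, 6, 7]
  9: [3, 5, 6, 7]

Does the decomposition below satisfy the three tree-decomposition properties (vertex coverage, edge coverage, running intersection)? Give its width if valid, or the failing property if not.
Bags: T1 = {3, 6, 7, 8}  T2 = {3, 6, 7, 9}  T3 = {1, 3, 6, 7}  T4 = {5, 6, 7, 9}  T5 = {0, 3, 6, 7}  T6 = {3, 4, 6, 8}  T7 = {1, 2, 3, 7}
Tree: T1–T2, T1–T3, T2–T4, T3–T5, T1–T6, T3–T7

Yes; width 3.

Vertex coverage: the bags together contain {0, 1, 2, 3, 4, 5, 6, 7, 8, 9}, the full vertex set. Edge coverage: each edge of G has both endpoints in at least one bag. Running intersection: for every vertex, the bags containing it form a connected subtree. All three properties hold, so this is a valid tree decomposition of width max|bag| − 1 = 3, and hence tw(G) ≤ 3.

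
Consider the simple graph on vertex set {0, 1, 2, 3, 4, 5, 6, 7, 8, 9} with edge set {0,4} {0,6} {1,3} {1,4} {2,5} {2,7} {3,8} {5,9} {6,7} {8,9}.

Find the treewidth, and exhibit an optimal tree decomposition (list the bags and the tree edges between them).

Each bag holds 3 vertices, so the decomposition has width 2, which upper-bounds the treewidth. Since 0–4–1–3–8–9–5–2–7–6–0 is a cycle in G, G is not acyclic. Forests are exactly the graphs of treewidth ≤ 1, so tw(G) ≥ 2. Therefore the treewidth is 2.

Treewidth 2.
Bags: B1 = {0, 1, 4}  B2 = {0, 1, 3}  B3 = {0, 3, 8}  B4 = {0, 8, 9}  B5 = {0, 5, 9}  B6 = {0, 2, 5}  B7 = {0, 2, 7}  B8 = {0, 6, 7}
Tree: B1–B2, B2–B3, B3–B4, B4–B5, B5–B6, B6–B7, B7–B8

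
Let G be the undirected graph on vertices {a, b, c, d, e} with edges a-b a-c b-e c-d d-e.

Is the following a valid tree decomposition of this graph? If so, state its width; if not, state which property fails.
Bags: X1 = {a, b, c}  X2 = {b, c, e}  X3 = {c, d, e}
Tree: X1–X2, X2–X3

Yes; width 2.

Checking the three conditions: (i) the bags cover all of {a, b, c, d, e}; (ii) for each edge, some bag contains both endpoints; (iii) the bags containing any fixed vertex form a subtree. All hold, so the decomposition is valid with width 3 − 1 = 2.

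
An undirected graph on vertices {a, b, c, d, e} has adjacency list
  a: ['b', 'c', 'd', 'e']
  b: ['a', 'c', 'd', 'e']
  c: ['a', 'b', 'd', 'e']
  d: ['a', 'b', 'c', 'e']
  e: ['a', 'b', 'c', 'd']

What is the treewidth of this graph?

4

A width-4 tree decomposition is:
Bags: B1 = {a, b, c, d, e}
Tree: (single bag)
With just one bag of size 5, the width is 5 − 1 = 4, so tw(G) ≤ 4. For the lower bound, the 5 vertices {a, b, c, d, e} are pairwise adjacent, and any tree decomposition puts a clique entirely inside one bag — forcing width ≥ 4. Therefore the treewidth is 4.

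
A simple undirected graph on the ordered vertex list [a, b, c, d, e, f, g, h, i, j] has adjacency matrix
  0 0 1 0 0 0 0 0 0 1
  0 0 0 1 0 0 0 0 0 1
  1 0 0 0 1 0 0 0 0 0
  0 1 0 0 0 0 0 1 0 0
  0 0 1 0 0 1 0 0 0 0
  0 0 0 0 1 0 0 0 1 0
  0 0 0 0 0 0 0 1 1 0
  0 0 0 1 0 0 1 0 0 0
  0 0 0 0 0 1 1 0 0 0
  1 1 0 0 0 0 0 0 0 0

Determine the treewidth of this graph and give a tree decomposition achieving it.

Each bag holds 3 vertices, so the decomposition has width 2, which upper-bounds the treewidth. The edges h–d–b–j–a–c–e–f–i–g–h form a cycle, so G is not a tree and its treewidth is at least 2. Therefore the treewidth is 2.

Treewidth 2.
Bags: B1 = {b, d, h}  B2 = {b, h, j}  B3 = {a, h, j}  B4 = {a, c, h}  B5 = {c, e, h}  B6 = {e, f, h}  B7 = {f, h, i}  B8 = {g, h, i}
Tree: B1–B2, B2–B3, B3–B4, B4–B5, B5–B6, B6–B7, B7–B8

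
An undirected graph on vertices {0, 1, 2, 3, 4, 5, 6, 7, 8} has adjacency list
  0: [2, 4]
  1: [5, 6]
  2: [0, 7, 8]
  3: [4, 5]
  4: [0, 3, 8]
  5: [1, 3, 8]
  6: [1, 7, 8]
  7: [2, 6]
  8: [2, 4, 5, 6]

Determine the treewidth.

A width-3 tree decomposition is:
Bags: B1 = {0, 2, 4, 7}  B2 = {2, 4, 7, 8}  B3 = {4, 6, 7, 8}  B4 = {3, 4, 6, 8}  B5 = {3, 5, 6, 8}  B6 = {1, 3, 5, 6}
Tree: B1–B2, B2–B3, B3–B4, B4–B5, B5–B6
Each bag holds 4 vertices, so the decomposition has width 3, which upper-bounds the treewidth. For the lower bound: the 4 vertex sets {0,2,7}, {4}, {8}, {1,3,5,6} are disjoint, each induces a connected subgraph, and every pair is joined by at least one edge of G. Contracting each set to a single vertex therefore yields K_{4} as a minor, and since treewidth is minor-monotone, tw(G) ≥ tw(K_{4}) = 3. Therefore the treewidth is 3.

3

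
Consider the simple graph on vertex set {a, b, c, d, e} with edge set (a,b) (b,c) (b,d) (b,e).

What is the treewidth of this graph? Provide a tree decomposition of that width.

Treewidth 1.
Bags: B1 = {b, e}  B2 = {b, c}  B3 = {a, b}  B4 = {b, d}
Tree: B1–B2, B1–B3, B1–B4

Every bag has size at most 2, so the width is 2 − 1 = 1 and tw(G) ≤ 1. Since G has at least one edge (e.g. e–b), it is not an edgeless graph, so tw(G) ≥ 1. Hence tw(G) = 1 exactly.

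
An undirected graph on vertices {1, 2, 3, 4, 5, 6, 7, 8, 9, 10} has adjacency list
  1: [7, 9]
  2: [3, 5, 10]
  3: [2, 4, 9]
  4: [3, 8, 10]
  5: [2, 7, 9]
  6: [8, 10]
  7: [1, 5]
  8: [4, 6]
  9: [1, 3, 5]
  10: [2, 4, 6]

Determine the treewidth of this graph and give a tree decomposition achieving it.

The largest bag has 3 vertices, giving width 2; this decomposition certifies tw(G) ≤ 2. For the lower bound, G contains the cycle 8–6–10–4–8, so G is not a forest; only forests have treewidth ≤ 1, hence tw(G) ≥ 2. Combining the bounds, tw(G) = 2.

Treewidth 2.
One such decomposition:
Bags: B1 = {4, 6, 8}  B2 = {4, 6, 10}  B3 = {3, 4, 10}  B4 = {2, 3, 10}  B5 = {2, 3, 9}  B6 = {2, 5, 9}  B7 = {1, 5, 9}  B8 = {1, 5, 7}
Tree: B1–B2, B2–B3, B3–B4, B4–B5, B5–B6, B6–B7, B7–B8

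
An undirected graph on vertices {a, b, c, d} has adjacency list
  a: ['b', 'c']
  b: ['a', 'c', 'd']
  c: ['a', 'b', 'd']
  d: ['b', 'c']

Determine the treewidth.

A width-2 tree decomposition is:
Bags: B1 = {a, b, c}  B2 = {b, c, d}
Tree: B1–B2
Every bag has size at most 3, so the width is 3 − 1 = 2 and tw(G) ≤ 2. For the lower bound, the 3 vertices {b, c, d} are pairwise adjacent, and any tree decomposition puts a clique entirely inside one bag — forcing width ≥ 2. Therefore the treewidth is 2.

2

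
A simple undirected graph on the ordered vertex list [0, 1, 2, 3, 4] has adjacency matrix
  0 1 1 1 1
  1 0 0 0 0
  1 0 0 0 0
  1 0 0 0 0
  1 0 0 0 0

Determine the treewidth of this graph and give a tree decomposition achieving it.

Each bag holds 2 vertices, so the decomposition has width 1, which upper-bounds the treewidth. G has an edge, so its treewidth is at least 1. Combining the bounds, tw(G) = 1.

Treewidth 1.
Bags: B1 = {0, 4}  B2 = {0, 2}  B3 = {0, 1}  B4 = {0, 3}
Tree: B1–B2, B1–B3, B2–B4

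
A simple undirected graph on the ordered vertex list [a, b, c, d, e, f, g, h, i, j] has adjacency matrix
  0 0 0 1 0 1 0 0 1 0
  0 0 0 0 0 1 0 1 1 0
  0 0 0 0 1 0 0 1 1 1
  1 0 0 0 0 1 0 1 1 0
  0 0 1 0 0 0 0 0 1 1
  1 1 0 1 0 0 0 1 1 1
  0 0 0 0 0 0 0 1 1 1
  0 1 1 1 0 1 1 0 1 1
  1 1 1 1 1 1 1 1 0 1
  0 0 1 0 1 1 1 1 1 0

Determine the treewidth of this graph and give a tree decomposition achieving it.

Treewidth 3.
One such decomposition:
Bags: B1 = {a, d, f, i}  B2 = {d, f, h, i}  B3 = {f, h, i, j}  B4 = {g, h, i, j}  B5 = {b, f, h, i}  B6 = {c, h, i, j}  B7 = {c, e, i, j}
Tree: B1–B2, B2–B3, B3–B4, B2–B5, B4–B6, B6–B7

Each bag holds 4 vertices, so the decomposition has width 3, which upper-bounds the treewidth. On the other hand G contains the 4-clique {c, e, i, j}. A clique must lie in a single bag of any decomposition, so no decomposition can have width below 3. The upper and lower bounds meet at 3, so that is the treewidth.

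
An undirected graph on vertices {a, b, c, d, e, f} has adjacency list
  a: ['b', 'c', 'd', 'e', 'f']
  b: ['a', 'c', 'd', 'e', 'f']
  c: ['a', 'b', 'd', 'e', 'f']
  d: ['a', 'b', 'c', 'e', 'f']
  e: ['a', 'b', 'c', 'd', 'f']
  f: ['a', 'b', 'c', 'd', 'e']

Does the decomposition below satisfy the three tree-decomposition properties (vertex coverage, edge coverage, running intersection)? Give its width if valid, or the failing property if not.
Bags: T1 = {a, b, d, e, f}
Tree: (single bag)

A tree decomposition must satisfy three properties: every vertex lies in some bag; for every edge, both endpoints lie together in some bag; and for every vertex, the bags containing it form a connected subtree. Here vertex c appears in no bag, so the decomposition is invalid.

No — vertex c appears in no bag.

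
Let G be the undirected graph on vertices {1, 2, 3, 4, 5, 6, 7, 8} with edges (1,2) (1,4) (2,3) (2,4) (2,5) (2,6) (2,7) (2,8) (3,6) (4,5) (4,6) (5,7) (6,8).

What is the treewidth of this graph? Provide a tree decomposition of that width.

Treewidth 2.
Bags: B1 = {2, 4, 5}  B2 = {2, 4, 6}  B3 = {1, 2, 4}  B4 = {2, 5, 7}  B5 = {2, 6, 8}  B6 = {2, 3, 6}
Tree: B1–B2, B1–B3, B1–B4, B2–B5, B2–B6

The largest bag has 3 vertices, giving width 2; this decomposition certifies tw(G) ≤ 2. Conversely, {2, 6, 8} is a clique of size 3, and the vertices of any clique must share a bag in every tree decomposition; so some bag has ≥ 3 vertices and tw(G) ≥ 2. Hence tw(G) = 2 exactly.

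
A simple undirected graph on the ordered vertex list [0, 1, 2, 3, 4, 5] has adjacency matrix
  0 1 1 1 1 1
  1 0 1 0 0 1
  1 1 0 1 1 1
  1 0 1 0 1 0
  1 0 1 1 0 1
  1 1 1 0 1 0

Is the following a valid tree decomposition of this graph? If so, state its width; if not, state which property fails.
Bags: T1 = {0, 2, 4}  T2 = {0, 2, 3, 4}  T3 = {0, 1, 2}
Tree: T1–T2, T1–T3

A tree decomposition must satisfy three properties: every vertex lies in some bag; for every edge, both endpoints lie together in some bag; and for every vertex, the bags containing it form a connected subtree. Here vertex 5 appears in no bag, so the decomposition is invalid.

No — vertex 5 appears in no bag.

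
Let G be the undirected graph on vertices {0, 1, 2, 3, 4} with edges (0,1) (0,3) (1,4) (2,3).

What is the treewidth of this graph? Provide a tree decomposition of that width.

Treewidth 1.
One optimal decomposition is:
Bags: B1 = {0, 1}  B2 = {0, 3}  B3 = {1, 4}  B4 = {2, 3}
Tree: B1–B2, B1–B3, B2–B4

The largest bag has 2 vertices, giving width 1; this decomposition certifies tw(G) ≤ 1. G has an edge, so its treewidth is at least 1. The upper and lower bounds meet at 1, so that is the treewidth.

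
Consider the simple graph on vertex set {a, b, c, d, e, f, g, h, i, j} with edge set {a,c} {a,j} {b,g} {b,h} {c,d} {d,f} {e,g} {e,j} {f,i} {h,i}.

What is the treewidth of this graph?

A width-2 tree decomposition is:
Bags: B1 = {a, e, j}  B2 = {a, c, e}  B3 = {c, d, e}  B4 = {d, e, f}  B5 = {e, f, i}  B6 = {e, h, i}  B7 = {b, e, h}  B8 = {b, e, g}
Tree: B1–B2, B2–B3, B3–B4, B4–B5, B5–B6, B6–B7, B7–B8
The largest bag has 3 vertices, giving width 2; this decomposition certifies tw(G) ≤ 2. Since e–j–a–c–d–f–i–h–b–g–e is a cycle in G, G is not acyclic. Forests are exactly the graphs of treewidth ≤ 1, so tw(G) ≥ 2. Hence tw(G) = 2 exactly.

2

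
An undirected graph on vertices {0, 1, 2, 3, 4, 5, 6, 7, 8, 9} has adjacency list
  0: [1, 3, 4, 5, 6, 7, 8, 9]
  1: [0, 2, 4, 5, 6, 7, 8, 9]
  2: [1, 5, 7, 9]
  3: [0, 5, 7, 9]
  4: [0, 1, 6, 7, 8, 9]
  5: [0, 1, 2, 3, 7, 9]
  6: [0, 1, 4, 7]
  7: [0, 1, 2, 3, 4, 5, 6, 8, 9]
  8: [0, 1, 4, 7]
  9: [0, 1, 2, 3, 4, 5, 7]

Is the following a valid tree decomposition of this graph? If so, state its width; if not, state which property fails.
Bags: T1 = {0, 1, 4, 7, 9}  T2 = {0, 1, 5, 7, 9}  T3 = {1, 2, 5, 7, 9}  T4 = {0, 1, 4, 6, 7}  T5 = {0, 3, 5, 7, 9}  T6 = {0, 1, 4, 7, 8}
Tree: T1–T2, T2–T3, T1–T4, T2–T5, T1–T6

Vertex coverage: the bags together contain {0, 1, 2, 3, 4, 5, 6, 7, 8, 9}, the full vertex set. Edge coverage: each edge of G has both endpoints in at least one bag. Running intersection: for every vertex, the bags containing it form a connected subtree. All three properties hold, so this is a valid tree decomposition of width max|bag| − 1 = 4, and hence tw(G) ≤ 4.

Yes; width 4.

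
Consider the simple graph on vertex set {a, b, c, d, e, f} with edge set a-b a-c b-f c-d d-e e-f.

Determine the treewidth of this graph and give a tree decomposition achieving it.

Each bag holds 3 vertices, so the decomposition has width 2, which upper-bounds the treewidth. For the lower bound, G contains the cycle b–f–e–d–c–a–b, so G is not a forest; only forests have treewidth ≤ 1, hence tw(G) ≥ 2. Therefore the treewidth is 2.

Treewidth 2.
Bags: B1 = {b, e, f}  B2 = {b, d, e}  B3 = {b, c, d}  B4 = {a, b, c}
Tree: B1–B2, B2–B3, B3–B4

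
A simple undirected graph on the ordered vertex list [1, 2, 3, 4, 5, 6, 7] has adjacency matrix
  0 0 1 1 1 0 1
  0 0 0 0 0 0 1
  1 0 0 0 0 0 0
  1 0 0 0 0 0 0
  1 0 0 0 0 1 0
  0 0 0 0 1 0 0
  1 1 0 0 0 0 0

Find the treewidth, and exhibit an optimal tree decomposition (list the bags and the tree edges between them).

Treewidth 1.
One such decomposition:
Bags: B1 = {5, 6}  B2 = {1, 5}  B3 = {1, 4}  B4 = {1, 3}  B5 = {1, 7}  B6 = {2, 7}
Tree: B1–B2, B2–B3, B2–B4, B3–B5, B5–B6

Each bag holds 2 vertices, so the decomposition has width 1, which upper-bounds the treewidth. Any graph with an edge has treewidth ≥ 1, and G has the edge 6–5. Therefore the treewidth is 1.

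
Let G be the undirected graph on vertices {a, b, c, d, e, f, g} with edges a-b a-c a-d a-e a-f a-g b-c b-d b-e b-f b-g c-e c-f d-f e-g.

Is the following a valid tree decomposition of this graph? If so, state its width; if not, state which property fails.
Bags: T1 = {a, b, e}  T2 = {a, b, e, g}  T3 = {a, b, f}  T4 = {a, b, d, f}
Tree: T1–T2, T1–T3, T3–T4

No — vertex c appears in no bag.

A tree decomposition must satisfy three properties: every vertex lies in some bag; for every edge, both endpoints lie together in some bag; and for every vertex, the bags containing it form a connected subtree. Here vertex c appears in no bag, so the decomposition is invalid.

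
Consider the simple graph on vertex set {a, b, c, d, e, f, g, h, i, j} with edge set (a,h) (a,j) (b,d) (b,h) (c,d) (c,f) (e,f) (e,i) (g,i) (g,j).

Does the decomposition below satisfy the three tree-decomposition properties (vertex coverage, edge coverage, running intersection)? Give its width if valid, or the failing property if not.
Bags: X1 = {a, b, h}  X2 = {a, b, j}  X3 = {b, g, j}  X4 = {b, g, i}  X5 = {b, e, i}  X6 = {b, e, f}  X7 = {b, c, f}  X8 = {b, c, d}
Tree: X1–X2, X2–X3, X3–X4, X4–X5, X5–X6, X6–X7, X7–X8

Yes; width 2.

Every vertex of G appears in some bag (union = {a, b, c, d, e, f, g, h, i, j}); every edge is covered by a bag; and for each vertex v the set of bags containing v is connected in the bag tree. The decomposition is therefore valid. The largest bag has 3 vertices, so the width is 2.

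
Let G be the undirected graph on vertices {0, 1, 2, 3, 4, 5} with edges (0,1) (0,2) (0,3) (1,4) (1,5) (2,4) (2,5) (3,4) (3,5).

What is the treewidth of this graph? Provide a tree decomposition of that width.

Every bag has size at most 4, so the width is 4 − 1 = 3 and tw(G) ≤ 3. For the lower bound: the 4 vertex sets {1,5}, {0,3}, {2}, {4} are disjoint, each induces a connected subgraph, and every pair is joined by at least one edge of G. Contracting each set to a single vertex therefore yields K_{4} as a minor, and since treewidth is minor-monotone, tw(G) ≥ tw(K_{4}) = 3. Combining the bounds, tw(G) = 3.

Treewidth 3.
One optimal decomposition is:
Bags: B1 = {1, 2, 3, 5}  B2 = {0, 1, 2, 3}  B3 = {1, 2, 3, 4}
Tree: B1–B2, B2–B3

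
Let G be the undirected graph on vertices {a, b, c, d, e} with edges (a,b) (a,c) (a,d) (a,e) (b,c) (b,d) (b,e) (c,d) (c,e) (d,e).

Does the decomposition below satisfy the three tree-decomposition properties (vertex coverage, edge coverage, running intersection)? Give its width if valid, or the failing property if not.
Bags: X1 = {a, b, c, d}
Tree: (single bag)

A tree decomposition must satisfy three properties: every vertex lies in some bag; for every edge, both endpoints lie together in some bag; and for every vertex, the bags containing it form a connected subtree. Here vertex e appears in no bag, so the decomposition is invalid.

No — vertex e appears in no bag.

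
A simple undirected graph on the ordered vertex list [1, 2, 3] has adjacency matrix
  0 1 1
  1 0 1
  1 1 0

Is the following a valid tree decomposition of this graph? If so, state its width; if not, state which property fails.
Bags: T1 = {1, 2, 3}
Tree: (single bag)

Yes; width 2.

Every vertex of G appears in some bag (union = {1, 2, 3}); every edge is covered by a bag; and for each vertex v the set of bags containing v is connected in the bag tree. The decomposition is therefore valid. The largest bag has 3 vertices, so the width is 2.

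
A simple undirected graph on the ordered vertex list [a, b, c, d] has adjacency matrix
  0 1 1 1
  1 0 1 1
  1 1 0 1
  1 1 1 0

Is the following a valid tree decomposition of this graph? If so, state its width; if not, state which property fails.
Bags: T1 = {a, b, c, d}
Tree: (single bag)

Every vertex of G appears in some bag (union = {a, b, c, d}); every edge is covered by a bag; and for each vertex v the set of bags containing v is connected in the bag tree. The decomposition is therefore valid. The largest bag has 4 vertices, so the width is 3.

Yes; width 3.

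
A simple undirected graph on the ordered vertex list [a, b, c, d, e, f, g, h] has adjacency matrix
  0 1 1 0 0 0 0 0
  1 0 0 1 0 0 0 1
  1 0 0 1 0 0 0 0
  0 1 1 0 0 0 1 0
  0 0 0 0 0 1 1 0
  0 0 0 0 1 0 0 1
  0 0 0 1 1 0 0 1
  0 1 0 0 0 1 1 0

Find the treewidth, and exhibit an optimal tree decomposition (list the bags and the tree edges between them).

Treewidth 2.
Bags: B1 = {a, b, c}  B2 = {b, c, d}  B3 = {b, d, h}  B4 = {d, g, h}  B5 = {f, g, h}  B6 = {e, f, g}
Tree: B1–B2, B2–B3, B3–B4, B4–B5, B5–B6

Every bag has size at most 3, so the width is 3 − 1 = 2 and tw(G) ≤ 2. For the lower bound, G contains the cycle a–c–d–b–a, so G is not a forest; only forests have treewidth ≤ 1, hence tw(G) ≥ 2. Hence tw(G) = 2 exactly.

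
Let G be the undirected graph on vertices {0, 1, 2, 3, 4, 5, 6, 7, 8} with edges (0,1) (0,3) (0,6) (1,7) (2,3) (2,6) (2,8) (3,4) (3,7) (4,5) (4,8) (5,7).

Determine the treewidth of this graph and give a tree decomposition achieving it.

Each bag holds 4 vertices, so the decomposition has width 3, which upper-bounds the treewidth. For the lower bound: the 4 vertex sets {1,5,7}, {4}, {3}, {0,2,6,8} are disjoint, each induces a connected subgraph, and every pair is joined by at least one edge of G. Contracting each set to a single vertex therefore yields K_{4} as a minor, and since treewidth is minor-monotone, tw(G) ≥ tw(K_{4}) = 3. Combining the bounds, tw(G) = 3.

Treewidth 3.
One such decomposition:
Bags: B1 = {1, 4, 5, 7}  B2 = {1, 3, 4, 7}  B3 = {0, 1, 3, 4}  B4 = {0, 3, 4, 8}  B5 = {0, 2, 3, 8}  B6 = {0, 2, 6, 8}
Tree: B1–B2, B2–B3, B3–B4, B4–B5, B5–B6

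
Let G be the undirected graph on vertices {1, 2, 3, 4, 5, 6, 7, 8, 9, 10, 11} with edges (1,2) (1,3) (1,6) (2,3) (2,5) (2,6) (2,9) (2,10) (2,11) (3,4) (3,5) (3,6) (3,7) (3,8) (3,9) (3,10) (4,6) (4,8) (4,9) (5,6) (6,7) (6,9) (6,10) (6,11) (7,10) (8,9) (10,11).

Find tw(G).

3

A width-3 tree decomposition is:
Bags: B1 = {2, 3, 6, 9}  B2 = {2, 3, 5, 6}  B3 = {3, 4, 6, 9}  B4 = {3, 4, 8, 9}  B5 = {2, 3, 6, 10}  B6 = {3, 6, 7, 10}  B7 = {2, 6, 10, 11}  B8 = {1, 2, 3, 6}
Tree: B1–B2, B1–B3, B3–B4, B2–B5, B5–B6, B5–B7, B5–B8
Each bag holds 4 vertices, so the decomposition has width 3, which upper-bounds the treewidth. Conversely, {2, 6, 10, 11} is a clique of size 4, and the vertices of any clique must share a bag in every tree decomposition; so some bag has ≥ 4 vertices and tw(G) ≥ 3. Hence tw(G) = 3 exactly.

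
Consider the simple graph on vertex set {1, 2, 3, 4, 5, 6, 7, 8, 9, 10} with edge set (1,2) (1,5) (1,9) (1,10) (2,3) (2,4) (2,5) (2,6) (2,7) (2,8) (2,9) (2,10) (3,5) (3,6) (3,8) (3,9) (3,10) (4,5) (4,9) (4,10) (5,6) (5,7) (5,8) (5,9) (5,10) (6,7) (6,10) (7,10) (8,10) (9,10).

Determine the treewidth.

4

A width-4 tree decomposition is:
Bags: B1 = {2, 5, 6, 7, 10}  B2 = {2, 3, 5, 6, 10}  B3 = {2, 3, 5, 9, 10}  B4 = {1, 2, 5, 9, 10}  B5 = {2, 3, 5, 8, 10}  B6 = {2, 4, 5, 9, 10}
Tree: B1–B2, B2–B3, B3–B4, B3–B5, B4–B6
Each bag holds 5 vertices, so the decomposition has width 4, which upper-bounds the treewidth. For the lower bound, the 5 vertices {1, 2, 5, 9, 10} are pairwise adjacent, and any tree decomposition puts a clique entirely inside one bag — forcing width ≥ 4. Combining the bounds, tw(G) = 4.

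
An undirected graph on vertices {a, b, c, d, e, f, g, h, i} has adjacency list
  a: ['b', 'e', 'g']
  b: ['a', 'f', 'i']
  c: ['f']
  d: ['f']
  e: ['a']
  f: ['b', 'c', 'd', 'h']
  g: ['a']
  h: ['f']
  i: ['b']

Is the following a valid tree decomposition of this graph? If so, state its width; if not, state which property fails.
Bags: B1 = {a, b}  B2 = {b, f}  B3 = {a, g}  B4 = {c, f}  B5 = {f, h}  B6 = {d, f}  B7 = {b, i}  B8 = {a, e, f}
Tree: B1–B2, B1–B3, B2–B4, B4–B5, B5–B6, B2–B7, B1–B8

A tree decomposition must satisfy three properties: every vertex lies in some bag; for every edge, both endpoints lie together in some bag; and for every vertex, the bags containing it form a connected subtree. Here bags containing vertex f are not connected in the tree, so the decomposition is invalid.

No — bags containing vertex f are not connected in the tree.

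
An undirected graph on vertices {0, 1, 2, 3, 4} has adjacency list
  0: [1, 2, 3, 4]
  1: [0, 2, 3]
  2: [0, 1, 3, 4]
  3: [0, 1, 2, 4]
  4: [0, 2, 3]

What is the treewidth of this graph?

A width-3 tree decomposition is:
Bags: B1 = {0, 2, 3, 4}  B2 = {0, 1, 2, 3}
Tree: B1–B2
The largest bag has 4 vertices, giving width 3; this decomposition certifies tw(G) ≤ 3. For the lower bound, the 4 vertices {0, 1, 2, 3} are pairwise adjacent, and any tree decomposition puts a clique entirely inside one bag — forcing width ≥ 3. Hence tw(G) = 3 exactly.

3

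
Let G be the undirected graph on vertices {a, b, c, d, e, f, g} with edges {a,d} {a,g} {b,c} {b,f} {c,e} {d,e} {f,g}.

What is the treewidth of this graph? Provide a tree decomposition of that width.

Every bag has size at most 3, so the width is 3 − 1 = 2 and tw(G) ≤ 2. For the lower bound, G contains the cycle b–c–e–d–a–g–f–b, so G is not a forest; only forests have treewidth ≤ 1, hence tw(G) ≥ 2. The upper and lower bounds meet at 2, so that is the treewidth.

Treewidth 2.
One optimal decomposition is:
Bags: B1 = {b, c, e}  B2 = {b, d, e}  B3 = {a, b, d}  B4 = {a, b, g}  B5 = {b, f, g}
Tree: B1–B2, B2–B3, B3–B4, B4–B5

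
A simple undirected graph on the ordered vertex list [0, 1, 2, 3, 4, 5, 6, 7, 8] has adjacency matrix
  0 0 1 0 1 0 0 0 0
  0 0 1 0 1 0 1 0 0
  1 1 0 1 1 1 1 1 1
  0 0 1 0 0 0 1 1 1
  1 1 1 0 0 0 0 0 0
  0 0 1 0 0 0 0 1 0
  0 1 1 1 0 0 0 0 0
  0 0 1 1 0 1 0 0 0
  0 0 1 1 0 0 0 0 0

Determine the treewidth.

2

A width-2 tree decomposition is:
Bags: B1 = {2, 3, 6}  B2 = {1, 2, 6}  B3 = {1, 2, 4}  B4 = {2, 3, 8}  B5 = {2, 3, 7}  B6 = {2, 5, 7}  B7 = {0, 2, 4}
Tree: B1–B2, B2–B3, B1–B4, B4–B5, B5–B6, B3–B7
Each bag holds 3 vertices, so the decomposition has width 2, which upper-bounds the treewidth. Conversely, {0, 2, 4} is a clique of size 3, and the vertices of any clique must share a bag in every tree decomposition; so some bag has ≥ 3 vertices and tw(G) ≥ 2. Hence tw(G) = 2 exactly.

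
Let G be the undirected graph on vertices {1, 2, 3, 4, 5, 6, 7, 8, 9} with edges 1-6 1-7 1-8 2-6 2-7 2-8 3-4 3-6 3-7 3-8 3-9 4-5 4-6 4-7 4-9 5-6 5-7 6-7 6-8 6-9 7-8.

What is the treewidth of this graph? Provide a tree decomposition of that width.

The largest bag has 4 vertices, giving width 3; this decomposition certifies tw(G) ≤ 3. Conversely, {3, 4, 6, 9} is a clique of size 4, and the vertices of any clique must share a bag in every tree decomposition; so some bag has ≥ 4 vertices and tw(G) ≥ 3. Therefore the treewidth is 3.

Treewidth 3.
Bags: B1 = {3, 4, 6, 7}  B2 = {4, 5, 6, 7}  B3 = {3, 6, 7, 8}  B4 = {2, 6, 7, 8}  B5 = {3, 4, 6, 9}  B6 = {1, 6, 7, 8}
Tree: B1–B2, B1–B3, B3–B4, B1–B5, B4–B6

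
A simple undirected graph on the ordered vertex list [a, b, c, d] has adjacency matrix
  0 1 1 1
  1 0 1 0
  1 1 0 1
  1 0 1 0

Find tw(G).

2

A width-2 tree decomposition is:
Bags: B1 = {a, b, c}  B2 = {a, c, d}
Tree: B1–B2
Each bag holds 3 vertices, so the decomposition has width 2, which upper-bounds the treewidth. For the lower bound, the 3 vertices {a, c, d} are pairwise adjacent, and any tree decomposition puts a clique entirely inside one bag — forcing width ≥ 2. The upper and lower bounds meet at 2, so that is the treewidth.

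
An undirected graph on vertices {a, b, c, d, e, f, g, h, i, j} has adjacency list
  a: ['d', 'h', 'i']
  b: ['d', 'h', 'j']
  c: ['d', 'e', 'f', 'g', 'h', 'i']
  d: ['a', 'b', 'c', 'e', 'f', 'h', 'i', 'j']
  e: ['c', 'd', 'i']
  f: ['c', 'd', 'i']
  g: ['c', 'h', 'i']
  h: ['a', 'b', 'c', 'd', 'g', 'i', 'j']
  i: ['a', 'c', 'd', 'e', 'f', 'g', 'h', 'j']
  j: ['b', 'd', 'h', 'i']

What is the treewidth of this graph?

3

A width-3 tree decomposition is:
Bags: B1 = {c, d, h, i}  B2 = {a, d, h, i}  B3 = {d, h, i, j}  B4 = {c, d, f, i}  B5 = {c, d, e, i}  B6 = {b, d, h, j}  B7 = {c, g, h, i}
Tree: B1–B2, B2–B3, B1–B4, B4–B5, B3–B6, B1–B7
The largest bag has 4 vertices, giving width 3; this decomposition certifies tw(G) ≤ 3. For the lower bound, the 4 vertices {b, d, h, j} are pairwise adjacent, and any tree decomposition puts a clique entirely inside one bag — forcing width ≥ 3. Combining the bounds, tw(G) = 3.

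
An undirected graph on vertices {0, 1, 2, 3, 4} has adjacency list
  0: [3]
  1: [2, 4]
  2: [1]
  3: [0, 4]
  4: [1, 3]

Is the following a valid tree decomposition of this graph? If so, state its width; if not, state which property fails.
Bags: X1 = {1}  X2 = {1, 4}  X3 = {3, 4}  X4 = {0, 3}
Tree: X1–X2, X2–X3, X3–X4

No — vertex 2 appears in no bag.

A tree decomposition must satisfy three properties: every vertex lies in some bag; for every edge, both endpoints lie together in some bag; and for every vertex, the bags containing it form a connected subtree. Here vertex 2 appears in no bag, so the decomposition is invalid.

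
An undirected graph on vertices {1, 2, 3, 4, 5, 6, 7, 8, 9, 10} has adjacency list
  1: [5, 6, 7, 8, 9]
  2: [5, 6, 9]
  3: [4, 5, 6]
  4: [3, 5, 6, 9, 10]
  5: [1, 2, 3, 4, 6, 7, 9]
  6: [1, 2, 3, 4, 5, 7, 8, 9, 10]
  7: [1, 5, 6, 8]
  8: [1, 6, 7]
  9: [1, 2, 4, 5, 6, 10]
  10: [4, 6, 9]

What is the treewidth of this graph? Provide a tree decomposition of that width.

Treewidth 3.
One such decomposition:
Bags: B1 = {4, 5, 6, 9}  B2 = {1, 5, 6, 9}  B3 = {1, 5, 6, 7}  B4 = {2, 5, 6, 9}  B5 = {3, 4, 5, 6}  B6 = {4, 6, 9, 10}  B7 = {1, 6, 7, 8}
Tree: B1–B2, B2–B3, B1–B4, B1–B5, B1–B6, B3–B7

Every bag has size at most 4, so the width is 4 − 1 = 3 and tw(G) ≤ 3. On the other hand G contains the 4-clique {1, 6, 7, 8}. A clique must lie in a single bag of any decomposition, so no decomposition can have width below 3. The upper and lower bounds meet at 3, so that is the treewidth.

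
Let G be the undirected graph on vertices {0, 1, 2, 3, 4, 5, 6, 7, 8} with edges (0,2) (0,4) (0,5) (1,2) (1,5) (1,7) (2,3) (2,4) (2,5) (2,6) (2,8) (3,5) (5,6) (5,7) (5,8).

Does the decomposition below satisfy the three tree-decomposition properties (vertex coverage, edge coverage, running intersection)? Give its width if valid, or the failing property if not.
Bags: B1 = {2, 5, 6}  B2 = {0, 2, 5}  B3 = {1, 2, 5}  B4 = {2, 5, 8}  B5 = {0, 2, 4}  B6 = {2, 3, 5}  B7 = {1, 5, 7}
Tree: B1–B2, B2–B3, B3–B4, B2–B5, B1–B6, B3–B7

Yes; width 2.

Checking the three conditions: (i) the bags cover all of {0, 1, 2, 3, 4, 5, 6, 7, 8}; (ii) for each edge, some bag contains both endpoints; (iii) the bags containing any fixed vertex form a subtree. All hold, so the decomposition is valid with width 3 − 1 = 2.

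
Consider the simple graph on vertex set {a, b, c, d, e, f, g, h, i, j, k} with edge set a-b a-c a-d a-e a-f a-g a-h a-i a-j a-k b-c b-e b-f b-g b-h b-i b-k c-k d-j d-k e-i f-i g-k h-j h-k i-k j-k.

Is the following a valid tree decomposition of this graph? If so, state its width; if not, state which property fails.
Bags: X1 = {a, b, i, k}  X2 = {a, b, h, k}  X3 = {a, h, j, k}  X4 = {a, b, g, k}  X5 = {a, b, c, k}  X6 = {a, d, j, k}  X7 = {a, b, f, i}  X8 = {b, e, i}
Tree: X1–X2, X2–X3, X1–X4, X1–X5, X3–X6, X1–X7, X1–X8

No — edge (a,e) lies in no bag.

A tree decomposition must satisfy three properties: every vertex lies in some bag; for every edge, both endpoints lie together in some bag; and for every vertex, the bags containing it form a connected subtree. Here edge (a,e) lies in no bag, so the decomposition is invalid.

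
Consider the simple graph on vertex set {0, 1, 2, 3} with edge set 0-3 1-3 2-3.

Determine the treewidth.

A width-1 tree decomposition is:
Bags: B1 = {0, 3}  B2 = {1, 3}  B3 = {2, 3}
Tree: B1–B2, B2–B3
The largest bag has 2 vertices, giving width 1; this decomposition certifies tw(G) ≤ 1. G has an edge, so its treewidth is at least 1. Combining the bounds, tw(G) = 1.

1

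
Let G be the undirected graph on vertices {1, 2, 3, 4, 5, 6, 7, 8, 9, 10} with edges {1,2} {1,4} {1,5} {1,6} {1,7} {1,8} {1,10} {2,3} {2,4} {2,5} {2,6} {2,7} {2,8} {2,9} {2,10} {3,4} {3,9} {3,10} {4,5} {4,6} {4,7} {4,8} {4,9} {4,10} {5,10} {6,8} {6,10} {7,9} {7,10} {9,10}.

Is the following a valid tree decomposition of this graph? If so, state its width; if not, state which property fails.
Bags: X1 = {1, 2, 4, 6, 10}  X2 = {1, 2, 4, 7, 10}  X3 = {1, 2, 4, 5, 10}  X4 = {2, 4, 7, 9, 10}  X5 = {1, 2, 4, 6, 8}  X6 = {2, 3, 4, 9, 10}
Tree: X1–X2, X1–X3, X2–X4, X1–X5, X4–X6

Vertex coverage: the bags together contain {1, 2, 3, 4, 5, 6, 7, 8, 9, 10}, the full vertex set. Edge coverage: each edge of G has both endpoints in at least one bag. Running intersection: for every vertex, the bags containing it form a connected subtree. All three properties hold, so this is a valid tree decomposition of width max|bag| − 1 = 4, and hence tw(G) ≤ 4.

Yes; width 4.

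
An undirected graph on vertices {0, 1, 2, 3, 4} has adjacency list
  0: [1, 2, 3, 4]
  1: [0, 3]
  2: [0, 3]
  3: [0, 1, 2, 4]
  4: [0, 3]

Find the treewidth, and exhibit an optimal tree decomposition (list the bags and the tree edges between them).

Treewidth 2.
One optimal decomposition is:
Bags: B1 = {0, 1, 3}  B2 = {0, 3, 4}  B3 = {0, 2, 3}
Tree: B1–B2, B2–B3

Each bag holds 3 vertices, so the decomposition has width 2, which upper-bounds the treewidth. On the other hand G contains the 3-clique {0, 1, 3}. A clique must lie in a single bag of any decomposition, so no decomposition can have width below 2. Combining the bounds, tw(G) = 2.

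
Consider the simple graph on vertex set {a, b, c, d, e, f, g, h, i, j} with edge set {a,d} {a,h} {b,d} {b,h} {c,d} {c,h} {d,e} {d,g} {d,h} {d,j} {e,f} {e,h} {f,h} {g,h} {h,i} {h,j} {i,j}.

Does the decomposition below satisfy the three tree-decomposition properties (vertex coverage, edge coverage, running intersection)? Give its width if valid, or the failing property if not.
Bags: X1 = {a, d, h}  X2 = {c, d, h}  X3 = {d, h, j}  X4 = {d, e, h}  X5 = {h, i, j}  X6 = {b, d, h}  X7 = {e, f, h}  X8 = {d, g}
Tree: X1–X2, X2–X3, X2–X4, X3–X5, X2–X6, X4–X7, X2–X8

No — edge (h,g) lies in no bag.

A tree decomposition must satisfy three properties: every vertex lies in some bag; for every edge, both endpoints lie together in some bag; and for every vertex, the bags containing it form a connected subtree. Here edge (h,g) lies in no bag, so the decomposition is invalid.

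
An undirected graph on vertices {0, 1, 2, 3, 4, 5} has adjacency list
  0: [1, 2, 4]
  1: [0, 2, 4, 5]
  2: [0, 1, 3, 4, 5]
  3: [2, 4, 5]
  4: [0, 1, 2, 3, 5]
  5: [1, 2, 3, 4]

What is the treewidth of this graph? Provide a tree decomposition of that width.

Every bag has size at most 4, so the width is 4 − 1 = 3 and tw(G) ≤ 3. For the lower bound, the 4 vertices {0, 1, 2, 4} are pairwise adjacent, and any tree decomposition puts a clique entirely inside one bag — forcing width ≥ 3. The upper and lower bounds meet at 3, so that is the treewidth.

Treewidth 3.
One such decomposition:
Bags: B1 = {2, 3, 4, 5}  B2 = {1, 2, 4, 5}  B3 = {0, 1, 2, 4}
Tree: B1–B2, B2–B3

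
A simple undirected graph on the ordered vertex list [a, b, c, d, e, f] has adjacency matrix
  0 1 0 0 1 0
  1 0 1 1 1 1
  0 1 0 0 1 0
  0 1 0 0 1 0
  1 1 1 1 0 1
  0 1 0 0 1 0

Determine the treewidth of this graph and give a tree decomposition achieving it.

Every bag has size at most 3, so the width is 3 − 1 = 2 and tw(G) ≤ 2. On the other hand G contains the 3-clique {b, d, e}. A clique must lie in a single bag of any decomposition, so no decomposition can have width below 2. Combining the bounds, tw(G) = 2.

Treewidth 2.
One optimal decomposition is:
Bags: B1 = {a, b, e}  B2 = {b, d, e}  B3 = {b, e, f}  B4 = {b, c, e}
Tree: B1–B2, B1–B3, B1–B4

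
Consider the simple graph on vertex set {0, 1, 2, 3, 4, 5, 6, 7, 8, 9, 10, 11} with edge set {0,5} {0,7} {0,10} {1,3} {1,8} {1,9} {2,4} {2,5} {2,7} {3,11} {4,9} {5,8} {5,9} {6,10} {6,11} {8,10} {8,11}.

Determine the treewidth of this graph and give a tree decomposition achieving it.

Treewidth 3.
One such decomposition:
Bags: B1 = {0, 2, 4, 7}  B2 = {0, 2, 4, 5}  B3 = {0, 4, 5, 9}  B4 = {0, 5, 9, 10}  B5 = {5, 8, 9, 10}  B6 = {1, 8, 9, 10}  B7 = {1, 6, 8, 10}  B8 = {1, 6, 8, 11}  B9 = {1, 3, 6, 11}
Tree: B1–B2, B2–B3, B3–B4, B4–B5, B5–B6, B6–B7, B7–B8, B8–B9

Each bag holds 4 vertices, so the decomposition has width 3, which upper-bounds the treewidth. For the lower bound: the 4 vertex sets {2,4,7}, {0}, {5}, {1,8,9,10} are disjoint, each induces a connected subgraph, and every pair is joined by at least one edge of G. Contracting each set to a single vertex therefore yields K_{4} as a minor, and since treewidth is minor-monotone, tw(G) ≥ tw(K_{4}) = 3. Therefore the treewidth is 3.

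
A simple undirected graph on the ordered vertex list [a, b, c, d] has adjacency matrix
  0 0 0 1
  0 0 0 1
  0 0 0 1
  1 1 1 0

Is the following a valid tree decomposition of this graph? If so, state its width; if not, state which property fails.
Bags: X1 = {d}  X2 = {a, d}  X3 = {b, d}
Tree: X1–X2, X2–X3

No — vertex c appears in no bag.

A tree decomposition must satisfy three properties: every vertex lies in some bag; for every edge, both endpoints lie together in some bag; and for every vertex, the bags containing it form a connected subtree. Here vertex c appears in no bag, so the decomposition is invalid.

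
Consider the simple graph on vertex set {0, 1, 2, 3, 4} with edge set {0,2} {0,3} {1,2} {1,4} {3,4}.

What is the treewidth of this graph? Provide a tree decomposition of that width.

Every bag has size at most 3, so the width is 3 − 1 = 2 and tw(G) ≤ 2. For the lower bound, G contains the cycle 1–2–0–3–4–1, so G is not a forest; only forests have treewidth ≤ 1, hence tw(G) ≥ 2. The upper and lower bounds meet at 2, so that is the treewidth.

Treewidth 2.
Bags: B1 = {0, 1, 2}  B2 = {0, 1, 3}  B3 = {1, 3, 4}
Tree: B1–B2, B2–B3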